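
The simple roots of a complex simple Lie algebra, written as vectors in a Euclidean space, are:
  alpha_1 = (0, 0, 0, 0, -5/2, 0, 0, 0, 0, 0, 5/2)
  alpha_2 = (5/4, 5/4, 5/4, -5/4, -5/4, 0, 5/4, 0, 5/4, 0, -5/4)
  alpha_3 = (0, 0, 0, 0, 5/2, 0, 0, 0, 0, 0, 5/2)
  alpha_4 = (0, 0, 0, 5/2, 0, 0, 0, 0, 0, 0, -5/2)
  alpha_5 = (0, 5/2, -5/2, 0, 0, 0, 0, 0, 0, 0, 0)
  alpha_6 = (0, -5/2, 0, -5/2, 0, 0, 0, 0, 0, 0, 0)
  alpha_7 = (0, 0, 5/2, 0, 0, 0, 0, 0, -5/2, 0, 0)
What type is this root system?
E7

Compute the Cartan integers a_ij = 2(alpha_i, alpha_j)/(alpha_j, alpha_j); the resulting 7x7 Cartan matrix is
[[2, 0, 0, -1, 0, 0, 0], [0, 2, -1, 0, 0, 0, 0], [0, -1, 2, -1, 0, 0, 0], [-1, 0, -1, 2, 0, -1, 0], [0, 0, 0, 0, 2, -1, -1], [0, 0, 0, -1, -1, 2, 0], [0, 0, 0, 0, -1, 0, 2]].
All simple roots have the same length, so the diagram is simply laced. The associated Dynkin diagram is a chain of 6 nodes with one extra node attached to the third node from one end (E_7), so the type is E_7.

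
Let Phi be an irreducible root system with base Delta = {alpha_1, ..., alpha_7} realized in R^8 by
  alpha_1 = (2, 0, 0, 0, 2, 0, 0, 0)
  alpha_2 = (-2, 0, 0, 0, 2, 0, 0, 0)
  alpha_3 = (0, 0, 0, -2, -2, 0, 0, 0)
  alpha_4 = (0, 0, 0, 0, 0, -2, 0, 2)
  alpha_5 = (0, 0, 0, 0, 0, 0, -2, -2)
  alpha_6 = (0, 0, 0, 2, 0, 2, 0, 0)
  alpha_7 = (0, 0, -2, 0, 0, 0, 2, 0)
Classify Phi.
Compute the Cartan integers a_ij = 2(alpha_i, alpha_j)/(alpha_j, alpha_j); the resulting 7x7 Cartan matrix is
[[2, 0, -1, 0, 0, 0, 0], [0, 2, -1, 0, 0, 0, 0], [-1, -1, 2, 0, 0, -1, 0], [0, 0, 0, 2, -1, -1, 0], [0, 0, 0, -1, 2, 0, -1], [0, 0, -1, -1, 0, 2, 0], [0, 0, 0, 0, -1, 0, 2]].
All simple roots have the same length, so the diagram is simply laced. The associated Dynkin diagram is a chain of 5 nodes with a fork of two nodes at one end (D_7), so the type is D_7 (the algebra so(14)).

D_7 (so(14))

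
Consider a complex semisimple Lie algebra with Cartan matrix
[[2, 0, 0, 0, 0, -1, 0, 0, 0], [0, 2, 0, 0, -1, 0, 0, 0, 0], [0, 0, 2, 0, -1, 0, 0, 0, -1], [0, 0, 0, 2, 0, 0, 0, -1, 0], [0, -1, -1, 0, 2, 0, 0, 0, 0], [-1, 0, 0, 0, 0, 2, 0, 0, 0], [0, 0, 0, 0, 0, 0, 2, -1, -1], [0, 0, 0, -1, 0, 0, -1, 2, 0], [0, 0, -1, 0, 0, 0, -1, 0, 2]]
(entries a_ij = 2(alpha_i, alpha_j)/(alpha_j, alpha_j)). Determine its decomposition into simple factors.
A_2 (sl(3)) ⊕ A_7 (sl(8))

The diagram associated to this matrix has two connected components: the simple roots {alpha_1, alpha_6} form a chain of 2 nodes with single edges (A_2), and {alpha_2, alpha_3, alpha_4, alpha_5, alpha_7, alpha_8, alpha_9} form a chain of 7 nodes with single edges (A_7). A semisimple Lie algebra decomposes uniquely as the direct sum of simple ideals, one per connected component of its Dynkin diagram, so g ≅ A_2 ⊕ A_7 (dimension 8 + 63 = 71).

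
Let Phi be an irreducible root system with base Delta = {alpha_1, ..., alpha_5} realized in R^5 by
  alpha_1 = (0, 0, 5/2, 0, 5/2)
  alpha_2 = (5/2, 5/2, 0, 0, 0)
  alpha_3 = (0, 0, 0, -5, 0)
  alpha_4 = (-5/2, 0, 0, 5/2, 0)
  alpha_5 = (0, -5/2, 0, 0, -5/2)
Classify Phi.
C5

Compute the Cartan integers a_ij = 2(alpha_i, alpha_j)/(alpha_j, alpha_j); the resulting 5x5 Cartan matrix is
[[2, 0, 0, 0, -1], [0, 2, 0, -1, -1], [0, 0, 2, -2, 0], [0, -1, -1, 2, 0], [-1, -1, 0, 0, 2]].
The roots have two lengths (squared-length ratio 2:1); the short ones are alpha_{1,2,4,5}. The associated Dynkin diagram is a chain of 5 nodes with a double edge at one end; the terminal node there is the unique long simple root (C_5), so the type is C_5 (the algebra sp(10)).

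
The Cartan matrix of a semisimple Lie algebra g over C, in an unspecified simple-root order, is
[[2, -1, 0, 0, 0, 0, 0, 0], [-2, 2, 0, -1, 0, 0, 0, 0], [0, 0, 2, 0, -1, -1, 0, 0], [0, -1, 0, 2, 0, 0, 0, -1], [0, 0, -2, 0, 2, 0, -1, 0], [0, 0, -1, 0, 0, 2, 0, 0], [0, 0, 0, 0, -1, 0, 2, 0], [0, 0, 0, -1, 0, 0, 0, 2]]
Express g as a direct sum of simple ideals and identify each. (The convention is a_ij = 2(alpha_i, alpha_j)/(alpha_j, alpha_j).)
B4 + F4

The diagram associated to this matrix has two connected components: the simple roots {alpha_1, alpha_2, alpha_4, alpha_8} form a chain of 4 nodes with a double edge at one end; the terminal node there is the unique short simple root (B_4), and {alpha_3, alpha_5, alpha_6, alpha_7} form a chain of 4 nodes with a double edge between the middle two (F_4). A semisimple Lie algebra decomposes uniquely as the direct sum of simple ideals, one per connected component of its Dynkin diagram, so g ≅ B_4 ⊕ F_4 (dimension 36 + 52 = 88).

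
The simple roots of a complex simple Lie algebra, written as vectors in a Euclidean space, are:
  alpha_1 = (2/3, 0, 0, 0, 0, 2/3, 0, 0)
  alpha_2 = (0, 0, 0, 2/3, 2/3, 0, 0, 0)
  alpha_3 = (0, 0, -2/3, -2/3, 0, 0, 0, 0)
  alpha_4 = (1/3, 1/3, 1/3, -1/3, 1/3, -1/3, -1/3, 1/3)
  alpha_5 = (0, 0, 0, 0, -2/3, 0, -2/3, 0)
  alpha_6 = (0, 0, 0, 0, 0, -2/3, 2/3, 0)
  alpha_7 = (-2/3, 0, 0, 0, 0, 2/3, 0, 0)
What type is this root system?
E_7

Compute the Cartan integers a_ij = 2(alpha_i, alpha_j)/(alpha_j, alpha_j); the resulting 7x7 Cartan matrix is
[[2, 0, 0, 0, 0, -1, 0], [0, 2, -1, 0, -1, 0, 0], [0, -1, 2, 0, 0, 0, 0], [0, 0, 0, 2, 0, 0, -1], [0, -1, 0, 0, 2, -1, 0], [-1, 0, 0, 0, -1, 2, -1], [0, 0, 0, -1, 0, -1, 2]].
All simple roots have the same length, so the diagram is simply laced. The associated Dynkin diagram is a chain of 6 nodes with one extra node attached to the third node from one end (E_7), so the type is E_7.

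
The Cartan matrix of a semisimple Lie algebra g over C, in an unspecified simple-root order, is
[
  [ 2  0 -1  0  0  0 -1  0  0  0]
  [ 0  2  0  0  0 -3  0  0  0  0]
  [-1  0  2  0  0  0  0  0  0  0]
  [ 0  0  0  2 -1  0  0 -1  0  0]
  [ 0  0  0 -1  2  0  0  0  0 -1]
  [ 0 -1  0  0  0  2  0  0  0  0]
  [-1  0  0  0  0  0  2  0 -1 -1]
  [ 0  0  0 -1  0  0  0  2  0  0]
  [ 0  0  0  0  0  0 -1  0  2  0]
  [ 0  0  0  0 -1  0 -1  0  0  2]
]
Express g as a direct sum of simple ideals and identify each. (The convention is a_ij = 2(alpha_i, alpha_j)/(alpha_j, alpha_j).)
E8 ⊕ G2

The diagram associated to this matrix has two connected components: the simple roots {alpha_1, alpha_3, alpha_4, alpha_5, alpha_7, alpha_8, alpha_9, alpha_10} form a chain of 7 nodes with one extra node attached to the third node from one end (E_8), and {alpha_2, alpha_6} form two nodes joined by a triple edge (G_2). A semisimple Lie algebra decomposes uniquely as the direct sum of simple ideals, one per connected component of its Dynkin diagram, so g ≅ E_8 ⊕ G_2 (dimension 248 + 14 = 262).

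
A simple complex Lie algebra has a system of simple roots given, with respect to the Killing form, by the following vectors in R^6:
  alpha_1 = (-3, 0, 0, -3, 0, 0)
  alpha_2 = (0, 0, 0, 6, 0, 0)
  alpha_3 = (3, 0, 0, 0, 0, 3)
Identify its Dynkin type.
Compute the Cartan integers a_ij = 2(alpha_i, alpha_j)/(alpha_j, alpha_j); the resulting 3x3 Cartan matrix is
[[2, -1, -1], [-2, 2, 0], [-1, 0, 2]].
The roots have two lengths (squared-length ratio 2:1); the short ones are alpha_{1,3}. The associated Dynkin diagram is a chain of 3 nodes with a double edge at one end; the terminal node there is the unique long simple root (C_3), so the type is C_3 (the algebra sp(6)).

C3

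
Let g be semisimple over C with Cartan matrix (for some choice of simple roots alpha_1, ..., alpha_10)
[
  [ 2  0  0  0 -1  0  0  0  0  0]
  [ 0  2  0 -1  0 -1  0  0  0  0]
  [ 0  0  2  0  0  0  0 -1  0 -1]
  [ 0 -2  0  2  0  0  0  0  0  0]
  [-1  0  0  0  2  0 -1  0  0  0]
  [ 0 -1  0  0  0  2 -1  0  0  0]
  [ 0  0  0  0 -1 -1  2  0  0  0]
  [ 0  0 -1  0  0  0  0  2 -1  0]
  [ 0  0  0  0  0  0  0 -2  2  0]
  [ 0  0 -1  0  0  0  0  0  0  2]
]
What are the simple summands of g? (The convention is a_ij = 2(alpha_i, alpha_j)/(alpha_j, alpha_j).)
type C_4 ⊕ type C_6

The diagram associated to this matrix has two connected components: the simple roots {alpha_3, alpha_8, alpha_9, alpha_10} form a chain of 4 nodes with a double edge at one end; the terminal node there is the unique long simple root (C_4), and {alpha_1, alpha_2, alpha_4, alpha_5, alpha_6, alpha_7} form a chain of 6 nodes with a double edge at one end; the terminal node there is the unique long simple root (C_6). A semisimple Lie algebra decomposes uniquely as the direct sum of simple ideals, one per connected component of its Dynkin diagram, so g ≅ C_4 ⊕ C_6 (dimension 36 + 78 = 114).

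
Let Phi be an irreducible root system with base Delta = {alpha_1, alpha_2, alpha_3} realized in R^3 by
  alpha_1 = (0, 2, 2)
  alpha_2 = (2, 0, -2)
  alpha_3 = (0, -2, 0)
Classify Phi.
Compute the Cartan integers a_ij = 2(alpha_i, alpha_j)/(alpha_j, alpha_j); the resulting 3x3 Cartan matrix is
[[2, -1, -2], [-1, 2, 0], [-1, 0, 2]].
The roots have two lengths (squared-length ratio 2:1); the short ones are alpha_{3}. The associated Dynkin diagram is a chain of 3 nodes with a double edge at one end; the terminal node there is the unique short simple root (B_3), so the type is B_3 (the algebra so(7)).

B3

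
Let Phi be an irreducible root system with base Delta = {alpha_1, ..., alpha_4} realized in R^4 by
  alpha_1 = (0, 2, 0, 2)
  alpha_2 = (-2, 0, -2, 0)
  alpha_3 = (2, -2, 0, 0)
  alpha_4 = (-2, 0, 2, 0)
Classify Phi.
type D_4

Compute the Cartan integers a_ij = 2(alpha_i, alpha_j)/(alpha_j, alpha_j); the resulting 4x4 Cartan matrix is
[[2, 0, -1, 0], [0, 2, -1, 0], [-1, -1, 2, -1], [0, 0, -1, 2]].
All simple roots have the same length, so the diagram is simply laced. The associated Dynkin diagram is a chain of 2 nodes with a fork of two nodes at one end (D_4), so the type is D_4 (the algebra so(8)).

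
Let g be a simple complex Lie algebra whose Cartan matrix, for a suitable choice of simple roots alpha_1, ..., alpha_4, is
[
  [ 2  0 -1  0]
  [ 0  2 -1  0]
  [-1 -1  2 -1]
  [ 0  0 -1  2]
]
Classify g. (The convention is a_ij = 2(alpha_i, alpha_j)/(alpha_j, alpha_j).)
type D_4

The matrix has rank 4 with 2's on the diagonal. Reading the off-diagonal entries as Dynkin edges (a single edge where a_ij = a_ji = -1; a double or triple edge where a_ij * a_ji = 2 or 3), the diagram is a chain of 2 nodes with a fork of two nodes at one end (D_4). One simple-root ordering that puts it in standard form is (alpha_1, alpha_3, alpha_4, alpha_2). So the algebra is type D_4, i.e. so(8).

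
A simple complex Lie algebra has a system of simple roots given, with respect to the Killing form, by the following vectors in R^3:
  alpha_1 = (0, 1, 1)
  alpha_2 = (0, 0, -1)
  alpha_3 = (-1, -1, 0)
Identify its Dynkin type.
Compute the Cartan integers a_ij = 2(alpha_i, alpha_j)/(alpha_j, alpha_j); the resulting 3x3 Cartan matrix is
[[2, -2, -1], [-1, 2, 0], [-1, 0, 2]].
The roots have two lengths (squared-length ratio 2:1); the short ones are alpha_{2}. The associated Dynkin diagram is a chain of 3 nodes with a double edge at one end; the terminal node there is the unique short simple root (B_3), so the type is B_3 (the algebra so(7)).

B_3 (so(7))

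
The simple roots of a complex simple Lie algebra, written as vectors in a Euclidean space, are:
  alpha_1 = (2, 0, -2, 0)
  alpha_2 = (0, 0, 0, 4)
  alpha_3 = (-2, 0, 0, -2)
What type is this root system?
type C_3

Compute the Cartan integers a_ij = 2(alpha_i, alpha_j)/(alpha_j, alpha_j); the resulting 3x3 Cartan matrix is
[[2, 0, -1], [0, 2, -2], [-1, -1, 2]].
The roots have two lengths (squared-length ratio 2:1); the short ones are alpha_{1,3}. The associated Dynkin diagram is a chain of 3 nodes with a double edge at one end; the terminal node there is the unique long simple root (C_3), so the type is C_3 (the algebra sp(6)).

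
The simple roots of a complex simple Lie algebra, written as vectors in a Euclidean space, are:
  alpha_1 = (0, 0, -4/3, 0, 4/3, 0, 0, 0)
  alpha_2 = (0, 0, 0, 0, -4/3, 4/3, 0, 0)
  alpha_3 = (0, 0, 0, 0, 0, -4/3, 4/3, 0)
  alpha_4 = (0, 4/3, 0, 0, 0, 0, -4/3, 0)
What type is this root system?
A_4 (sl(5))

Compute the Cartan integers a_ij = 2(alpha_i, alpha_j)/(alpha_j, alpha_j); the resulting 4x4 Cartan matrix is
[[2, -1, 0, 0], [-1, 2, -1, 0], [0, -1, 2, -1], [0, 0, -1, 2]].
All simple roots have the same length, so the diagram is simply laced. The associated Dynkin diagram is a chain of 4 nodes with single edges (A_4), so the type is A_4 (the algebra sl(5)).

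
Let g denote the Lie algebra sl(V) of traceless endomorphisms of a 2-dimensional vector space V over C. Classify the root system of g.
This is sl(2), which has dimension 2^2 - 1 = 3 and rank 2 - 1 = 1 (a Cartan subalgebra is the diagonal traceless matrices). In the classification of classical Lie algebras, the special linear algebra sl(n+1) has type A_n; here n = 1, so the Dynkin diagram is a chain of 1 nodes with single edges (A_1). Hence the type is A_1.

A1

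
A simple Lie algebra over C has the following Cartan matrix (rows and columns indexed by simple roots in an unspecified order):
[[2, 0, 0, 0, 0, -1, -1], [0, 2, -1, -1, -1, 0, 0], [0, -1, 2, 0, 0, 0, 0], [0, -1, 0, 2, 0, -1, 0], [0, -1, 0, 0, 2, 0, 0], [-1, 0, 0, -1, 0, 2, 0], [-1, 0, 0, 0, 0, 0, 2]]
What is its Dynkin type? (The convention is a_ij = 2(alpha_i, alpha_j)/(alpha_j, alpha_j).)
D_7

The matrix has rank 7 with 2's on the diagonal. Reading the off-diagonal entries as Dynkin edges (a single edge where a_ij = a_ji = -1; a double or triple edge where a_ij * a_ji = 2 or 3), the diagram is a chain of 5 nodes with a fork of two nodes at one end (D_7). One simple-root ordering that puts it in standard form is (alpha_7, alpha_1, alpha_6, alpha_4, alpha_2, alpha_5, alpha_3). So the algebra is type D_7, i.e. so(14).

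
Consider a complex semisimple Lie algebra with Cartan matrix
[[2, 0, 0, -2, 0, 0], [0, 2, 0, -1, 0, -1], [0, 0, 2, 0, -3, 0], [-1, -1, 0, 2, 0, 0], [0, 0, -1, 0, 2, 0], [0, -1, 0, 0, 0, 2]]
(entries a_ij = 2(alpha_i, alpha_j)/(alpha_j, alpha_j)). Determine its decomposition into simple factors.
The diagram associated to this matrix has two connected components: the simple roots {alpha_1, alpha_2, alpha_4, alpha_6} form a chain of 4 nodes with a double edge at one end; the terminal node there is the unique long simple root (C_4), and {alpha_3, alpha_5} form two nodes joined by a triple edge (G_2). A semisimple Lie algebra decomposes uniquely as the direct sum of simple ideals, one per connected component of its Dynkin diagram, so g ≅ C_4 ⊕ G_2 (dimension 36 + 14 = 50).

type C_4 ⊕ type G_2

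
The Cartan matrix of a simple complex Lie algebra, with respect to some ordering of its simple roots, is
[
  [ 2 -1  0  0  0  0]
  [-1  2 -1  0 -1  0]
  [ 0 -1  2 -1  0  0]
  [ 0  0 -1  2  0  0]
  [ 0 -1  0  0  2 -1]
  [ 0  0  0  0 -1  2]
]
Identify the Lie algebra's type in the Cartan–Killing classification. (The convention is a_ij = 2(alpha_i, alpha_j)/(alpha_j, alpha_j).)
E_6

The matrix has rank 6 with 2's on the diagonal. Reading the off-diagonal entries as Dynkin edges (a single edge where a_ij = a_ji = -1; a double or triple edge where a_ij * a_ji = 2 or 3), the diagram is a chain of 5 nodes with one extra node attached to the third node from one end (E_6). One simple-root ordering that puts it in standard form is (alpha_6, alpha_1, alpha_5, alpha_2, alpha_3, alpha_4). So the algebra is type E_6.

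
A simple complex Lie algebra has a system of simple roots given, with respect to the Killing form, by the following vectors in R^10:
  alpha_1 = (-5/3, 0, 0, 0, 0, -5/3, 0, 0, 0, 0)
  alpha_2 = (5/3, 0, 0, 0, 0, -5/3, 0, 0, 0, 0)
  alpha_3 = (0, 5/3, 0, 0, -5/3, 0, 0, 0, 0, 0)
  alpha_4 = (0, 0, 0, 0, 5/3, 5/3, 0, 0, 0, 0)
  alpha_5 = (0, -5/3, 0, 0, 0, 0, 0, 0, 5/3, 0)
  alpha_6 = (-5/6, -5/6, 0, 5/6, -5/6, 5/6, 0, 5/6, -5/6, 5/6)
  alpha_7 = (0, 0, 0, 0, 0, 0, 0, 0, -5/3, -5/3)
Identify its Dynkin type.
E_7

Compute the Cartan integers a_ij = 2(alpha_i, alpha_j)/(alpha_j, alpha_j); the resulting 7x7 Cartan matrix is
[[2, 0, 0, -1, 0, 0, 0], [0, 2, 0, -1, 0, -1, 0], [0, 0, 2, -1, -1, 0, 0], [-1, -1, -1, 2, 0, 0, 0], [0, 0, -1, 0, 2, 0, -1], [0, -1, 0, 0, 0, 2, 0], [0, 0, 0, 0, -1, 0, 2]].
All simple roots have the same length, so the diagram is simply laced. The associated Dynkin diagram is a chain of 6 nodes with one extra node attached to the third node from one end (E_7), so the type is E_7.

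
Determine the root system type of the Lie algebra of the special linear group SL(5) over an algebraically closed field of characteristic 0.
This is sl(5), which has dimension 5^2 - 1 = 24 and rank 5 - 1 = 4 (a Cartan subalgebra is the diagonal traceless matrices). In the classification of classical Lie algebras, the special linear algebra sl(n+1) has type A_n; here n = 4, so the Dynkin diagram is a chain of 4 nodes with single edges (A_4). Hence the type is A_4.

type A_4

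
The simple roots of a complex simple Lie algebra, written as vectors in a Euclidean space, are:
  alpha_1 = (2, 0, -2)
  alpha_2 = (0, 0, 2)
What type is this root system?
B2

Compute the Cartan integers a_ij = 2(alpha_i, alpha_j)/(alpha_j, alpha_j); the resulting 2x2 Cartan matrix is
[[2, -2], [-1, 2]].
The roots have two lengths (squared-length ratio 2:1); the short ones are alpha_{2}. The associated Dynkin diagram is a chain of 2 nodes with a double edge at one end; the terminal node there is the unique short simple root (B_2), so the type is B_2 (the algebra so(5)).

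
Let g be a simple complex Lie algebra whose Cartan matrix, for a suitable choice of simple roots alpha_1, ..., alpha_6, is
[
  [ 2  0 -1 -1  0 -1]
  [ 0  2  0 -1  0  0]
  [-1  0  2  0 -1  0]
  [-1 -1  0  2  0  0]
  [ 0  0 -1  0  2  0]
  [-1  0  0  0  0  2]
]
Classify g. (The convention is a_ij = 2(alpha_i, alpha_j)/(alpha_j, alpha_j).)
The matrix has rank 6 with 2's on the diagonal. Reading the off-diagonal entries as Dynkin edges (a single edge where a_ij = a_ji = -1; a double or triple edge where a_ij * a_ji = 2 or 3), the diagram is a chain of 5 nodes with one extra node attached to the third node from one end (E_6). One simple-root ordering that puts it in standard form is (alpha_2, alpha_6, alpha_4, alpha_1, alpha_3, alpha_5). So the algebra is type E_6.

E_6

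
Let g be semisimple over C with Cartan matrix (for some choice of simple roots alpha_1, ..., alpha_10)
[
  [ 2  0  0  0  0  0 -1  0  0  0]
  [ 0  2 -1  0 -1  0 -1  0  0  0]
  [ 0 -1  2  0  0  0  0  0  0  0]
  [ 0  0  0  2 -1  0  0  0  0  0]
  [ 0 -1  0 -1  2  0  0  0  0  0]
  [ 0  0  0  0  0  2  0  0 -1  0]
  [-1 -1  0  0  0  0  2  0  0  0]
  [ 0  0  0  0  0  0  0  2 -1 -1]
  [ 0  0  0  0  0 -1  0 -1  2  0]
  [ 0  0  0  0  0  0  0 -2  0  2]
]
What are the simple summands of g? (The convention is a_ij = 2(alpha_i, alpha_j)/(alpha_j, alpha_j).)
C_4 (sp(8)) + E_6

The diagram associated to this matrix has two connected components: the simple roots {alpha_6, alpha_8, alpha_9, alpha_10} form a chain of 4 nodes with a double edge at one end; the terminal node there is the unique long simple root (C_4), and {alpha_1, alpha_2, alpha_3, alpha_4, alpha_5, alpha_7} form a chain of 5 nodes with one extra node attached to the third node from one end (E_6). A semisimple Lie algebra decomposes uniquely as the direct sum of simple ideals, one per connected component of its Dynkin diagram, so g ≅ C_4 ⊕ E_6 (dimension 36 + 78 = 114).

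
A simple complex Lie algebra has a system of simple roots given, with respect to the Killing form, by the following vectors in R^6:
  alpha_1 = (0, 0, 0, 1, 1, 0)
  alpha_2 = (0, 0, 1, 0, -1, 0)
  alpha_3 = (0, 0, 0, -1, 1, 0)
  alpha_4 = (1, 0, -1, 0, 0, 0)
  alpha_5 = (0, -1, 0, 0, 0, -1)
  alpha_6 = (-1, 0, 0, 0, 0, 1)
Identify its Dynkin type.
D_6

Compute the Cartan integers a_ij = 2(alpha_i, alpha_j)/(alpha_j, alpha_j); the resulting 6x6 Cartan matrix is
[[2, -1, 0, 0, 0, 0], [-1, 2, -1, -1, 0, 0], [0, -1, 2, 0, 0, 0], [0, -1, 0, 2, 0, -1], [0, 0, 0, 0, 2, -1], [0, 0, 0, -1, -1, 2]].
All simple roots have the same length, so the diagram is simply laced. The associated Dynkin diagram is a chain of 4 nodes with a fork of two nodes at one end (D_6), so the type is D_6 (the algebra so(12)).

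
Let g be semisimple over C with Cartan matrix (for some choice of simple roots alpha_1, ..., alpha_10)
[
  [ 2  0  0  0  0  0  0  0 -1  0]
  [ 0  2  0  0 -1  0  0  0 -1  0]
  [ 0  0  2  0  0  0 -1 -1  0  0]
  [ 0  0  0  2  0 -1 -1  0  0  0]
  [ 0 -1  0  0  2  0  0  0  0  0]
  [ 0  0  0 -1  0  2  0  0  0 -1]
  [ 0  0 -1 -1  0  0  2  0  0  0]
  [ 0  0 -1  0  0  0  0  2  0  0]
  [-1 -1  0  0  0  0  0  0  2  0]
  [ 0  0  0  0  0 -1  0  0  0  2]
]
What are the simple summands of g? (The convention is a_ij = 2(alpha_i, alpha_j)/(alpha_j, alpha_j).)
A_4 + A_6

The diagram associated to this matrix has two connected components: the simple roots {alpha_1, alpha_2, alpha_5, alpha_9} form a chain of 4 nodes with single edges (A_4), and {alpha_3, alpha_4, alpha_6, alpha_7, alpha_8, alpha_10} form a chain of 6 nodes with single edges (A_6). A semisimple Lie algebra decomposes uniquely as the direct sum of simple ideals, one per connected component of its Dynkin diagram, so g ≅ A_4 ⊕ A_6 (dimension 24 + 48 = 72).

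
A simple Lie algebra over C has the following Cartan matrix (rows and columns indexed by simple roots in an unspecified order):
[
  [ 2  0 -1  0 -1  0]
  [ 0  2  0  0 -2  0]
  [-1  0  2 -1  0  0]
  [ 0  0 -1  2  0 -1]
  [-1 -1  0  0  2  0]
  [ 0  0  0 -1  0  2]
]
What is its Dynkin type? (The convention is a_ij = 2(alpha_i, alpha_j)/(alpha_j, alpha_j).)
type C_6

The matrix has rank 6 with 2's on the diagonal. Reading the off-diagonal entries as Dynkin edges (a single edge where a_ij = a_ji = -1; a double or triple edge where a_ij * a_ji = 2 or 3), the diagram is a chain of 6 nodes with a double edge at one end; the terminal node there is the unique long simple root (C_6). One simple-root ordering that puts it in standard form is (alpha_6, alpha_4, alpha_3, alpha_1, alpha_5, alpha_2). So the algebra is type C_6, i.e. sp(12).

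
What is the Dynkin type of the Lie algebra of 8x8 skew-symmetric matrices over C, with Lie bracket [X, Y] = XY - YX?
type D_4

This is so(8) with 8 even, which has dimension 8(8-1)/2 = 28 and rank 8/2 = 4. In the classification of classical Lie algebras, the orthogonal algebra so(2n) in an even number of variables has type D_n; here n = 4, so the Dynkin diagram is a chain of 2 nodes with a fork of two nodes at one end (D_4). Hence the type is D_4.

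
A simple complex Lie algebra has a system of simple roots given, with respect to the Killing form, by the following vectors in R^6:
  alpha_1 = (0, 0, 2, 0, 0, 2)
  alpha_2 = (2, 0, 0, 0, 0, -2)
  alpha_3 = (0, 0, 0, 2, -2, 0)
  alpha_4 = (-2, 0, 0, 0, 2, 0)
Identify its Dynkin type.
Compute the Cartan integers a_ij = 2(alpha_i, alpha_j)/(alpha_j, alpha_j); the resulting 4x4 Cartan matrix is
[[2, -1, 0, 0], [-1, 2, 0, -1], [0, 0, 2, -1], [0, -1, -1, 2]].
All simple roots have the same length, so the diagram is simply laced. The associated Dynkin diagram is a chain of 4 nodes with single edges (A_4), so the type is A_4 (the algebra sl(5)).

A_4 (sl(5))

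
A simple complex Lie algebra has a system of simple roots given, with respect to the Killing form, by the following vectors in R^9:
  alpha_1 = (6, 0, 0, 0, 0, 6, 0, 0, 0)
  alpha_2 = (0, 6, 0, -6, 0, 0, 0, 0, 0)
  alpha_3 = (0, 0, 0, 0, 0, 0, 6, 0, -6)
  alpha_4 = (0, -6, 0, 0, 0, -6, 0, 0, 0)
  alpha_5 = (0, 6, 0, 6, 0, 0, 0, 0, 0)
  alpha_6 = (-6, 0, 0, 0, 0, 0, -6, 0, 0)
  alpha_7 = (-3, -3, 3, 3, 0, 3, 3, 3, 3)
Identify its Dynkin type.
E_7

Compute the Cartan integers a_ij = 2(alpha_i, alpha_j)/(alpha_j, alpha_j); the resulting 7x7 Cartan matrix is
[[2, 0, 0, -1, 0, -1, 0], [0, 2, 0, -1, 0, 0, -1], [0, 0, 2, 0, 0, -1, 0], [-1, -1, 0, 2, -1, 0, 0], [0, 0, 0, -1, 2, 0, 0], [-1, 0, -1, 0, 0, 2, 0], [0, -1, 0, 0, 0, 0, 2]].
All simple roots have the same length, so the diagram is simply laced. The associated Dynkin diagram is a chain of 6 nodes with one extra node attached to the third node from one end (E_7), so the type is E_7.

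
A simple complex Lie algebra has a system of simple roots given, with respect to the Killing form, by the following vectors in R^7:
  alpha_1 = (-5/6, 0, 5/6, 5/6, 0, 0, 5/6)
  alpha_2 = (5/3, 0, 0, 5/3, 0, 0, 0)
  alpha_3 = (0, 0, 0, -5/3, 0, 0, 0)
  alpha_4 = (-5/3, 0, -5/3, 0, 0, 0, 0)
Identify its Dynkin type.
type F_4

Compute the Cartan integers a_ij = 2(alpha_i, alpha_j)/(alpha_j, alpha_j); the resulting 4x4 Cartan matrix is
[[2, 0, -1, 0], [0, 2, -2, -1], [-1, -1, 2, 0], [0, -1, 0, 2]].
The roots have two lengths (squared-length ratio 2:1); the short ones are alpha_{1,3}. The associated Dynkin diagram is a chain of 4 nodes with a double edge between the middle two (F_4), so the type is F_4.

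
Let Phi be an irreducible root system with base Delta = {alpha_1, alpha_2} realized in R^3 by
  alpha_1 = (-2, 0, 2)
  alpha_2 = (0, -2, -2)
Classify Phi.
Compute the Cartan integers a_ij = 2(alpha_i, alpha_j)/(alpha_j, alpha_j); the resulting 2x2 Cartan matrix is
[[2, -1], [-1, 2]].
All simple roots have the same length, so the diagram is simply laced. The associated Dynkin diagram is a chain of 2 nodes with single edges (A_2), so the type is A_2 (the algebra sl(3)).

A2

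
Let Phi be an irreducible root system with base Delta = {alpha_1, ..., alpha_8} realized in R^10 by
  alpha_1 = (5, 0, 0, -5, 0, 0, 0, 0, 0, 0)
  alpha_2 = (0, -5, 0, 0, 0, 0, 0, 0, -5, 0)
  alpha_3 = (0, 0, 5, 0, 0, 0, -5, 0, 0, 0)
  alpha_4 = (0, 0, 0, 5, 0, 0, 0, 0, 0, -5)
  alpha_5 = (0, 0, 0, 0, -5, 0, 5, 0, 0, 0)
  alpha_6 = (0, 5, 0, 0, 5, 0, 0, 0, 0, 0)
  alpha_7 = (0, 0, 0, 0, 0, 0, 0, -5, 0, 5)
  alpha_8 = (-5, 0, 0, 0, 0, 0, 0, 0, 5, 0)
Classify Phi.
A8

Compute the Cartan integers a_ij = 2(alpha_i, alpha_j)/(alpha_j, alpha_j); the resulting 8x8 Cartan matrix is
[[2, 0, 0, -1, 0, 0, 0, -1], [0, 2, 0, 0, 0, -1, 0, -1], [0, 0, 2, 0, -1, 0, 0, 0], [-1, 0, 0, 2, 0, 0, -1, 0], [0, 0, -1, 0, 2, -1, 0, 0], [0, -1, 0, 0, -1, 2, 0, 0], [0, 0, 0, -1, 0, 0, 2, 0], [-1, -1, 0, 0, 0, 0, 0, 2]].
All simple roots have the same length, so the diagram is simply laced. The associated Dynkin diagram is a chain of 8 nodes with single edges (A_8), so the type is A_8 (the algebra sl(9)).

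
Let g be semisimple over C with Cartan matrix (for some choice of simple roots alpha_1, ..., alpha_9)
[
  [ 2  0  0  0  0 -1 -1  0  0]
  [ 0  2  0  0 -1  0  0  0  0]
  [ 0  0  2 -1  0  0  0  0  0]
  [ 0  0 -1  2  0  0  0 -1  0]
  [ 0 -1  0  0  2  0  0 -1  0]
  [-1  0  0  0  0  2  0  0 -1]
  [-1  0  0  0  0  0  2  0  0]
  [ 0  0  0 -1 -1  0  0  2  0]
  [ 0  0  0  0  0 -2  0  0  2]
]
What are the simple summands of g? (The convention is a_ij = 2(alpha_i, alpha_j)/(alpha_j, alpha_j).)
The diagram associated to this matrix has two connected components: the simple roots {alpha_2, alpha_3, alpha_4, alpha_5, alpha_8} form a chain of 5 nodes with single edges (A_5), and {alpha_1, alpha_6, alpha_7, alpha_9} form a chain of 4 nodes with a double edge at one end; the terminal node there is the unique long simple root (C_4). A semisimple Lie algebra decomposes uniquely as the direct sum of simple ideals, one per connected component of its Dynkin diagram, so g ≅ A_5 ⊕ C_4 (dimension 35 + 36 = 71).

A_5 (sl(6)) + C_4 (sp(8))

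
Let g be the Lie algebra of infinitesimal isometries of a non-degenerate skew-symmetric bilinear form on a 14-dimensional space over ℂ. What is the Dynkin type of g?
This is sp(14), which has dimension 14(14+1)/2 = 105 and rank 14/2 = 7. In the classification of classical Lie algebras, the symplectic algebra sp(2n) has type C_n; here n = 7, so the Dynkin diagram is a chain of 7 nodes with a double edge at one end; the terminal node there is the unique long simple root (C_7). Hence the type is C_7.

C_7 (sp(14))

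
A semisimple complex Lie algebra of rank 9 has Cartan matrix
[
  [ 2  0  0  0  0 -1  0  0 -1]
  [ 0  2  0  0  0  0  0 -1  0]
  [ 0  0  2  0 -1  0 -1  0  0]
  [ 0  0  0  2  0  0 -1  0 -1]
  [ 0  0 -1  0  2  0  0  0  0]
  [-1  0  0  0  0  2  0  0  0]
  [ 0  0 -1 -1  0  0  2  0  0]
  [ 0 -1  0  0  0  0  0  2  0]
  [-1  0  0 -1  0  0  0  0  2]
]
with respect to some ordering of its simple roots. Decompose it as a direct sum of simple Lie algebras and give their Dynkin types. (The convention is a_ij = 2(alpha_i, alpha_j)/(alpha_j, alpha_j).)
The diagram associated to this matrix has two connected components: the simple roots {alpha_2, alpha_8} form a chain of 2 nodes with single edges (A_2), and {alpha_1, alpha_3, alpha_4, alpha_5, alpha_6, alpha_7, alpha_9} form a chain of 7 nodes with single edges (A_7). A semisimple Lie algebra decomposes uniquely as the direct sum of simple ideals, one per connected component of its Dynkin diagram, so g ≅ A_2 ⊕ A_7 (dimension 8 + 63 = 71).

type A_2 + type A_7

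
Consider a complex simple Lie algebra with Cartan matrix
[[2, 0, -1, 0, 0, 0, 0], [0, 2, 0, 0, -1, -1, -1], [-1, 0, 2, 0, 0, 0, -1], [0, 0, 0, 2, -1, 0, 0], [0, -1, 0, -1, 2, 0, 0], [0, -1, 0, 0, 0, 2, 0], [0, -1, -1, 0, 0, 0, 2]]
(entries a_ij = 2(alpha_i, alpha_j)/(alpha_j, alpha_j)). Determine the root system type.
The matrix has rank 7 with 2's on the diagonal. Reading the off-diagonal entries as Dynkin edges (a single edge where a_ij = a_ji = -1; a double or triple edge where a_ij * a_ji = 2 or 3), the diagram is a chain of 6 nodes with one extra node attached to the third node from one end (E_7). One simple-root ordering that puts it in standard form is (alpha_4, alpha_6, alpha_5, alpha_2, alpha_7, alpha_3, alpha_1). So the algebra is type E_7.

E_7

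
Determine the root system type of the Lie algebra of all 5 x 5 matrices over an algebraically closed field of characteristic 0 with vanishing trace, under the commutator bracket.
This is sl(5), which has dimension 5^2 - 1 = 24 and rank 5 - 1 = 4 (a Cartan subalgebra is the diagonal traceless matrices). In the classification of classical Lie algebras, the special linear algebra sl(n+1) has type A_n; here n = 4, so the Dynkin diagram is a chain of 4 nodes with single edges (A_4). Hence the type is A_4.

A_4 (sl(5))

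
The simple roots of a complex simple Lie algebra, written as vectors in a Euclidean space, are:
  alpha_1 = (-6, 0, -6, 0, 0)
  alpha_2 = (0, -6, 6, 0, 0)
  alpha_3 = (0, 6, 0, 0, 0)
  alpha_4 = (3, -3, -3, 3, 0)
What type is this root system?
Compute the Cartan integers a_ij = 2(alpha_i, alpha_j)/(alpha_j, alpha_j); the resulting 4x4 Cartan matrix is
[[2, -1, 0, 0], [-1, 2, -2, 0], [0, -1, 2, -1], [0, 0, -1, 2]].
The roots have two lengths (squared-length ratio 2:1); the short ones are alpha_{3,4}. The associated Dynkin diagram is a chain of 4 nodes with a double edge between the middle two (F_4), so the type is F_4.

F4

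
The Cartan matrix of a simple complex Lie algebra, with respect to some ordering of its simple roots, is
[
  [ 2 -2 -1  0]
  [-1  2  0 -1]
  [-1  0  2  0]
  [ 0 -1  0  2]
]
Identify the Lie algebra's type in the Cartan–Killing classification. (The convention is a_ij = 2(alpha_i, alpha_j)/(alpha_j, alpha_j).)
F_4

The matrix has rank 4 with 2's on the diagonal. Reading the off-diagonal entries as Dynkin edges (a single edge where a_ij = a_ji = -1; a double or triple edge where a_ij * a_ji = 2 or 3), the diagram is a chain of 4 nodes with a double edge between the middle two (F_4). One simple-root ordering that puts it in standard form is (alpha_3, alpha_1, alpha_2, alpha_4). So the algebra is type F_4.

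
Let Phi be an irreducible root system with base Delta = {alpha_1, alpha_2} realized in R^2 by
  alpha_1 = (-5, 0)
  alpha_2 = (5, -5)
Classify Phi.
Compute the Cartan integers a_ij = 2(alpha_i, alpha_j)/(alpha_j, alpha_j); the resulting 2x2 Cartan matrix is
[[2, -1], [-2, 2]].
The roots have two lengths (squared-length ratio 2:1); the short ones are alpha_{1}. The associated Dynkin diagram is a chain of 2 nodes with a double edge at one end; the terminal node there is the unique short simple root (B_2), so the type is B_2 (the algebra so(5)).

B2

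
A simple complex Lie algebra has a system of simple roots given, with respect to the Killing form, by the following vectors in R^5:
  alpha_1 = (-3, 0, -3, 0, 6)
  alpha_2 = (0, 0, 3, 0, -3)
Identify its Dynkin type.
type G_2

Compute the Cartan integers a_ij = 2(alpha_i, alpha_j)/(alpha_j, alpha_j); the resulting 2x2 Cartan matrix is
[[2, -3], [-1, 2]].
The roots have two lengths (squared-length ratio 3:1); the short ones are alpha_{2}. The associated Dynkin diagram is two nodes joined by a triple edge (G_2), so the type is G_2.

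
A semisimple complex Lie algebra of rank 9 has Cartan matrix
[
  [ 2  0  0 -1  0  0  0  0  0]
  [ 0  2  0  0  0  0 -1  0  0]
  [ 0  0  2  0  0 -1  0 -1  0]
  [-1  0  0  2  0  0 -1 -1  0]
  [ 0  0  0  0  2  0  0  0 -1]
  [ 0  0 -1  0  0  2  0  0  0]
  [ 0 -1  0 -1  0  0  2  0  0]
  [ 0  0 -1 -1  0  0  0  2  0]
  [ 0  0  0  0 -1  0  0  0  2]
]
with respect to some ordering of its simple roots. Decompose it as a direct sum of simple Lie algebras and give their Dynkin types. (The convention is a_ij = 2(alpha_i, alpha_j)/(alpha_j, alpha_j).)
The diagram associated to this matrix has two connected components: the simple roots {alpha_5, alpha_9} form a chain of 2 nodes with single edges (A_2), and {alpha_1, alpha_2, alpha_3, alpha_4, alpha_6, alpha_7, alpha_8} form a chain of 6 nodes with one extra node attached to the third node from one end (E_7). A semisimple Lie algebra decomposes uniquely as the direct sum of simple ideals, one per connected component of its Dynkin diagram, so g ≅ A_2 ⊕ E_7 (dimension 8 + 133 = 141).

A_2 ⊕ E_7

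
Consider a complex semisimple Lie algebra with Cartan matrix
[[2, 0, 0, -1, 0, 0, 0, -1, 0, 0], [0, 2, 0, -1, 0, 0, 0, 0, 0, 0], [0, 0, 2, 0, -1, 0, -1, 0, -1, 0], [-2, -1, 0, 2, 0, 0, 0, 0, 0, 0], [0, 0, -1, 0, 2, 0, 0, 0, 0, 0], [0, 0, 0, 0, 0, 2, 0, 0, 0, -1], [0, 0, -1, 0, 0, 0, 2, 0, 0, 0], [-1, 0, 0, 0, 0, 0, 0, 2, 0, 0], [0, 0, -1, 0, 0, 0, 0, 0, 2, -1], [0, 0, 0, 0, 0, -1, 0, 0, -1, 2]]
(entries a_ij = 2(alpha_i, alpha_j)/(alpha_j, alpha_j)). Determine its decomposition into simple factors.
D_6 + F_4

The diagram associated to this matrix has two connected components: the simple roots {alpha_3, alpha_5, alpha_6, alpha_7, alpha_9, alpha_10} form a chain of 4 nodes with a fork of two nodes at one end (D_6), and {alpha_1, alpha_2, alpha_4, alpha_8} form a chain of 4 nodes with a double edge between the middle two (F_4). A semisimple Lie algebra decomposes uniquely as the direct sum of simple ideals, one per connected component of its Dynkin diagram, so g ≅ D_6 ⊕ F_4 (dimension 66 + 52 = 118).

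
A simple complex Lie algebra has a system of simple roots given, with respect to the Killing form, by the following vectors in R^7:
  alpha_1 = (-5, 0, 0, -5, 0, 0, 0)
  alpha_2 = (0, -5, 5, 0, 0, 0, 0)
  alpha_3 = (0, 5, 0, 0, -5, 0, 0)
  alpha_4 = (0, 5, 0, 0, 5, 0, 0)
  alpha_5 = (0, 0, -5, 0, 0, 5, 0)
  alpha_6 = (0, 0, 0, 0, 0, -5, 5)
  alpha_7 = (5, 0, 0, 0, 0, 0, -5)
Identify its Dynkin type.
Compute the Cartan integers a_ij = 2(alpha_i, alpha_j)/(alpha_j, alpha_j); the resulting 7x7 Cartan matrix is
[[2, 0, 0, 0, 0, 0, -1], [0, 2, -1, -1, -1, 0, 0], [0, -1, 2, 0, 0, 0, 0], [0, -1, 0, 2, 0, 0, 0], [0, -1, 0, 0, 2, -1, 0], [0, 0, 0, 0, -1, 2, -1], [-1, 0, 0, 0, 0, -1, 2]].
All simple roots have the same length, so the diagram is simply laced. The associated Dynkin diagram is a chain of 5 nodes with a fork of two nodes at one end (D_7), so the type is D_7 (the algebra so(14)).

type D_7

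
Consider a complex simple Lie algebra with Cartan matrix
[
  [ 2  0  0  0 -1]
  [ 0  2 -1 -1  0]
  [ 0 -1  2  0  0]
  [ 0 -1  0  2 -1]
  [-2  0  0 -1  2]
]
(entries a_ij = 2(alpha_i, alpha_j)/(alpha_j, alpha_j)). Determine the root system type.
B_5

The matrix has rank 5 with 2's on the diagonal. Reading the off-diagonal entries as Dynkin edges (a single edge where a_ij = a_ji = -1; a double or triple edge where a_ij * a_ji = 2 or 3), the diagram is a chain of 5 nodes with a double edge at one end; the terminal node there is the unique short simple root (B_5). One simple-root ordering that puts it in standard form is (alpha_3, alpha_2, alpha_4, alpha_5, alpha_1). So the algebra is type B_5, i.e. so(11).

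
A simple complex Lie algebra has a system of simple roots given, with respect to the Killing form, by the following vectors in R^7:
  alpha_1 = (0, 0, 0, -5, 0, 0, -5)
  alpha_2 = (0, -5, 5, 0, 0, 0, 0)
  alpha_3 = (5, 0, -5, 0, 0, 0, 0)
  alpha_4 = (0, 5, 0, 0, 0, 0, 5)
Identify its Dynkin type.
A_4

Compute the Cartan integers a_ij = 2(alpha_i, alpha_j)/(alpha_j, alpha_j); the resulting 4x4 Cartan matrix is
[[2, 0, 0, -1], [0, 2, -1, -1], [0, -1, 2, 0], [-1, -1, 0, 2]].
All simple roots have the same length, so the diagram is simply laced. The associated Dynkin diagram is a chain of 4 nodes with single edges (A_4), so the type is A_4 (the algebra sl(5)).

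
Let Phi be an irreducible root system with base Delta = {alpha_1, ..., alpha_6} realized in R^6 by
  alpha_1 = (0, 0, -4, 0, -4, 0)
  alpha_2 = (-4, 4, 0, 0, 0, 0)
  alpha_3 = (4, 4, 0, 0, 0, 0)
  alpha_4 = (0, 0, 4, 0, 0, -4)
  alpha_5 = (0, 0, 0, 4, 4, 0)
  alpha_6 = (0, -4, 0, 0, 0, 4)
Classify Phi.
Compute the Cartan integers a_ij = 2(alpha_i, alpha_j)/(alpha_j, alpha_j); the resulting 6x6 Cartan matrix is
[[2, 0, 0, -1, -1, 0], [0, 2, 0, 0, 0, -1], [0, 0, 2, 0, 0, -1], [-1, 0, 0, 2, 0, -1], [-1, 0, 0, 0, 2, 0], [0, -1, -1, -1, 0, 2]].
All simple roots have the same length, so the diagram is simply laced. The associated Dynkin diagram is a chain of 4 nodes with a fork of two nodes at one end (D_6), so the type is D_6 (the algebra so(12)).

type D_6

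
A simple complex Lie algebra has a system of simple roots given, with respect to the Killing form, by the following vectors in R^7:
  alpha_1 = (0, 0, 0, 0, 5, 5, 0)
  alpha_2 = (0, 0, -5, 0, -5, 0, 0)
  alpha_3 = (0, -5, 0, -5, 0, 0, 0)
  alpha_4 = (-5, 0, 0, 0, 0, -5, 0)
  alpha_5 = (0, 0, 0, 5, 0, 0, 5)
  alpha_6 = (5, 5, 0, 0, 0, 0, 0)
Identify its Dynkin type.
A6

Compute the Cartan integers a_ij = 2(alpha_i, alpha_j)/(alpha_j, alpha_j); the resulting 6x6 Cartan matrix is
[[2, -1, 0, -1, 0, 0], [-1, 2, 0, 0, 0, 0], [0, 0, 2, 0, -1, -1], [-1, 0, 0, 2, 0, -1], [0, 0, -1, 0, 2, 0], [0, 0, -1, -1, 0, 2]].
All simple roots have the same length, so the diagram is simply laced. The associated Dynkin diagram is a chain of 6 nodes with single edges (A_6), so the type is A_6 (the algebra sl(7)).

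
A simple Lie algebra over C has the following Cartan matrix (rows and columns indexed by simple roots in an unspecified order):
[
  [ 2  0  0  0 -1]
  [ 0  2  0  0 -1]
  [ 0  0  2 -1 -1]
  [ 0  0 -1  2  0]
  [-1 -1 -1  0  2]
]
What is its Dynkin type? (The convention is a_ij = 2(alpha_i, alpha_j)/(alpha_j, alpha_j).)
The matrix has rank 5 with 2's on the diagonal. Reading the off-diagonal entries as Dynkin edges (a single edge where a_ij = a_ji = -1; a double or triple edge where a_ij * a_ji = 2 or 3), the diagram is a chain of 3 nodes with a fork of two nodes at one end (D_5). One simple-root ordering that puts it in standard form is (alpha_4, alpha_3, alpha_5, alpha_1, alpha_2). So the algebra is type D_5, i.e. so(10).

D5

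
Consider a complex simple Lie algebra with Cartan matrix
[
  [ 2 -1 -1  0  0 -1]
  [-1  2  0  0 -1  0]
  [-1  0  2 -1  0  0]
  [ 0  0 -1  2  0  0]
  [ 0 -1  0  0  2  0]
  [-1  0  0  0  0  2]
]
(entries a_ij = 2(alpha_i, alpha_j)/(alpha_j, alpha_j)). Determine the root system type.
The matrix has rank 6 with 2's on the diagonal. Reading the off-diagonal entries as Dynkin edges (a single edge where a_ij = a_ji = -1; a double or triple edge where a_ij * a_ji = 2 or 3), the diagram is a chain of 5 nodes with one extra node attached to the third node from one end (E_6). One simple-root ordering that puts it in standard form is (alpha_4, alpha_6, alpha_3, alpha_1, alpha_2, alpha_5). So the algebra is type E_6.

E_6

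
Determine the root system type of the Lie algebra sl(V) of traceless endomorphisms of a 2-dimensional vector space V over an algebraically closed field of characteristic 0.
A1

This is sl(2), which has dimension 2^2 - 1 = 3 and rank 2 - 1 = 1 (a Cartan subalgebra is the diagonal traceless matrices). In the classification of classical Lie algebras, the special linear algebra sl(n+1) has type A_n; here n = 1, so the Dynkin diagram is a chain of 1 nodes with single edges (A_1). Hence the type is A_1.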